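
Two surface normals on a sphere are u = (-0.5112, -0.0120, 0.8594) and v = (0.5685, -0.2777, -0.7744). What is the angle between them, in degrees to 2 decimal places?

162.32°

u·v = -0.9528; |u| = 1.0000, |v| = 1.0000.
cos θ = (u·v)/(|u||v|) = -0.9528, so θ = 162.32°.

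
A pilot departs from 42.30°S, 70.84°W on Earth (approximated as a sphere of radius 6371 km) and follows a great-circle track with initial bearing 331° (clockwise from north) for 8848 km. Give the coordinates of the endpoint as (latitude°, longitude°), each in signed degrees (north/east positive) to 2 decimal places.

30.96°, -104.62°

Angular distance δ = d/R = 8848/6371 = 1.38879 rad; initial bearing θ = 5.7770 rad.
sin φ₂ = sin φ₁ cos δ + cos φ₁ sin δ cos θ = (-0.6730)(0.1810) + (0.7396)(0.9835)(0.8746) = 0.5144, so φ₂ = 30.96°.
Δλ = atan2(sin θ sin δ cos φ₁, cos δ − sin φ₁ sin φ₂) = atan2(-0.3527, 0.5272) = -33.780°.
λ₂ = -70.840° − 33.780° = -104.62°.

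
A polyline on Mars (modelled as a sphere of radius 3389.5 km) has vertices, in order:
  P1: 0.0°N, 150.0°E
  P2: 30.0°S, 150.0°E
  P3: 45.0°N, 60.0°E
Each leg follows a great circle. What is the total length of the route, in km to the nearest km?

8324 km

Leg P1→P2: central angle 0.5236 rad, distance 1774.7 km.
Leg P2→P3: central angle 1.9322 rad, distance 6549.1 km.
Total: 1774.7 + 6549.1 ≈ 8324 km.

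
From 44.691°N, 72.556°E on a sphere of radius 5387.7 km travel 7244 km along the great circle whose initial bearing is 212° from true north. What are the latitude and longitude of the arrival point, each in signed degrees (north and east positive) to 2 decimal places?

-25.45°, 37.67°

Angular distance δ = d/R = 7244/5387.7 = 1.34454 rad; initial bearing θ = 3.7001 rad.
sin φ₂ = sin φ₁ cos δ + cos φ₁ sin δ cos θ = (0.7033)(0.2243) + (0.7109)(0.9745)(-0.8480) = -0.4298, so φ₂ = -25.45°.
Δλ = atan2(sin θ sin δ cos φ₁, cos δ − sin φ₁ sin φ₂) = atan2(-0.3671, 0.5266) = -34.884°.
λ₂ = 72.556° − 34.884° = 37.67°.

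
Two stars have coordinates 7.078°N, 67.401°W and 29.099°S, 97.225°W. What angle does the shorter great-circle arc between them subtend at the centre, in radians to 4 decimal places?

In radians: φ₁ = 0.1235, φ₂ = -0.5079, Δλ = -29.824° = -0.5205 rad.
cos c = sin φ₁ sin φ₂ + cos φ₁ cos φ₂ cos Δλ = (0.1232)(-0.4863) + (0.9924)(0.8738)(0.8676) = 0.69235,
so c = arccos(0.69235) = 0.80605 rad.
So the angular separation is 0.8061 rad.

0.8061 rad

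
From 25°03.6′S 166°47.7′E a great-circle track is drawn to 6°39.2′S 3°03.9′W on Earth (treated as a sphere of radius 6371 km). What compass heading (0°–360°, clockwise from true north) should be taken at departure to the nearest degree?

199°

With φ₁ = -0.4374, φ₂ = -0.1161, Δλ = -2.9646 rad, the forward-azimuth formula gives
θ = atan2( sin Δλ cos φ₂ , cos φ₁ sin φ₂ − sin φ₁ cos φ₂ cos Δλ ) = atan2(-0.1749, -0.5191) = -161.38°.
Adding 360° brings this into [0°, 360°): 199°.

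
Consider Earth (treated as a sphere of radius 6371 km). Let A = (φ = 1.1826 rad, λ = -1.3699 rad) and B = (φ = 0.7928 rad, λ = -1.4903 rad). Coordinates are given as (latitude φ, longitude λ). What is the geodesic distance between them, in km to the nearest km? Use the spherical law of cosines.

2515 km

In radians: φ₁ = 1.1826, φ₂ = 0.7928, Δλ = -6.898° = -0.1204 rad.
cos c = sin φ₁ sin φ₂ + cos φ₁ cos φ₂ cos Δλ = (0.9256)(0.7123) + (0.3785)(0.7019)(0.9928) = 0.92306,
so c = arccos(0.92306) = 0.39483 rad.
Distance = R·c = 6371 × 0.3948 ≈ 2515 km.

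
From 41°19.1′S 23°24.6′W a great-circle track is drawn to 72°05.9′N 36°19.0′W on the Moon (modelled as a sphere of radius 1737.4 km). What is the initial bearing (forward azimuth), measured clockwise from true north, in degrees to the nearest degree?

356°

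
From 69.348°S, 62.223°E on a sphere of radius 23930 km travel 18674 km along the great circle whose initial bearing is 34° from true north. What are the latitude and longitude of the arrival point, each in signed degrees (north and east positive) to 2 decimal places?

-27.34°, 88.51°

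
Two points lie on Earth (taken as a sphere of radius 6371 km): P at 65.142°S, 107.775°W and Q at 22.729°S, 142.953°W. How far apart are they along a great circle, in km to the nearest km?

5351 km

With latitudes φ₁ = -65.142°, φ₂ = -22.729° and longitude difference Δλ = -35.178°:
cos c = sin φ₁ sin φ₂ + cos φ₁ cos φ₂ cos Δλ = (-0.9074)(-0.3864) + (0.4204)(0.9223)(0.8174) = 0.66749,
so c = arccos(0.66749) = 0.83996 rad.
Distance = R·c = 6371 × 0.8400 ≈ 5351 km.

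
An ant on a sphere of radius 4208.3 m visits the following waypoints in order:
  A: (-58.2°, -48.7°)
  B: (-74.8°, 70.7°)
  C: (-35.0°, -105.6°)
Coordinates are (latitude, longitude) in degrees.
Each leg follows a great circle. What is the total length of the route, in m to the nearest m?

Leg A→B: central angle 0.7192 rad, distance 3026.6 m.
Leg B→C: central angle 1.2247 rad, distance 5154.1 m.
Total: 3026.6 + 5154.1 ≈ 8181 m.

8181 m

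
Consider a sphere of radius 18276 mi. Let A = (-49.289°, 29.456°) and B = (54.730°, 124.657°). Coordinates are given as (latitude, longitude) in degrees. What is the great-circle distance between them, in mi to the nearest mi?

In radians: φ₁ = -0.8603, φ₂ = 0.9552, Δλ = 95.201° = 1.6616 rad.
Haversine: a = sin²(Δφ/2) + cos φ₁ cos φ₂ sin²(Δλ/2) = 0.6211 + (0.6522)(0.5774)(0.5453) = 0.82651.
Central angle c = 2·arcsin(√a) = 2.28235 rad.
Distance = R·c = 18276 × 2.2823 ≈ 41712 mi.

41712 mi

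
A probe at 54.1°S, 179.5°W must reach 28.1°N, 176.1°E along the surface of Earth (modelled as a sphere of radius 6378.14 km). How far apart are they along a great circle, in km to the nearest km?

In radians: φ₁ = -0.9442, φ₂ = 0.4904, Δλ = -4.400° = -0.0768 rad.
cos c = sin φ₁ sin φ₂ + cos φ₁ cos φ₂ cos Δλ = (-0.8100)(0.4710) + (0.5864)(0.8821)(0.9971) = 0.13419,
so c = arccos(0.13419) = 1.43620 rad.
Distance = R·c = 6378.14 × 1.4362 ≈ 9160 km.

9160 km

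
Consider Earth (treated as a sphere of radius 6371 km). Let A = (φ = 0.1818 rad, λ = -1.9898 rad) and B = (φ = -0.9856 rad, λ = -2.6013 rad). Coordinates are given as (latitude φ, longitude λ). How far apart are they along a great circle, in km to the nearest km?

8106 km

In radians: φ₁ = 0.1818, φ₂ = -0.9856, Δλ = -35.036° = -0.6115 rad.
cos c = sin φ₁ sin φ₂ + cos φ₁ cos φ₂ cos Δλ = (0.1808)(-0.8336) + (0.9835)(0.5524)(0.8188) = 0.29410,
so c = arccos(0.29410) = 1.27228 rad.
Distance = R·c = 6371 × 1.2723 ≈ 8106 km.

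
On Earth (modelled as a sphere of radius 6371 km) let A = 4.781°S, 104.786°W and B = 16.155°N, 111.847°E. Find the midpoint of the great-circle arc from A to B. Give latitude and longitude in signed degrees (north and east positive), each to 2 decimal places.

Central angle δ = 2.4837 rad. Interpolating on the sphere with fraction f = 0.5:
P = [sin((1−f)δ)·A + sin(fδ)·B] / sin δ = 1.5478·A + 1.5478·B in Cartesian coordinates,
giving P = (-0.9469, -0.1114, 0.3017), i.e. latitude 17.56°, longitude -173.29°.

17.56°, -173.29°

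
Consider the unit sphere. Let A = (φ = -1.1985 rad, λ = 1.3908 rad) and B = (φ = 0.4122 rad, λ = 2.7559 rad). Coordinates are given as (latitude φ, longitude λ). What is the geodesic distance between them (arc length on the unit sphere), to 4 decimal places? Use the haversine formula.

With latitudes φ₁ = -68.669°, φ₂ = 23.617° and longitude difference Δλ = 78.214°:
Haversine: a = sin²(Δφ/2) + cos φ₁ cos φ₂ sin²(Δλ/2) = 0.5199 + (0.3638)(0.9162)(0.3979) = 0.65255.
Central angle c = 2·arcsin(√a) = 1.88085 rad.
On the unit sphere the arc length equals the central angle: 1.8808.

1.8808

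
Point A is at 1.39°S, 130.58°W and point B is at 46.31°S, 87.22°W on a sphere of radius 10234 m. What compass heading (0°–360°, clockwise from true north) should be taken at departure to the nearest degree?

146°

With φ₁ = -0.0243, φ₂ = -0.8083, Δλ = 0.7568 rad, the forward-azimuth formula gives
θ = atan2( sin Δλ cos φ₂ , cos φ₁ sin φ₂ − sin φ₁ cos φ₂ cos Δλ ) = atan2(0.4743, -0.7107) = 146.28°.
So the initial bearing is 146°.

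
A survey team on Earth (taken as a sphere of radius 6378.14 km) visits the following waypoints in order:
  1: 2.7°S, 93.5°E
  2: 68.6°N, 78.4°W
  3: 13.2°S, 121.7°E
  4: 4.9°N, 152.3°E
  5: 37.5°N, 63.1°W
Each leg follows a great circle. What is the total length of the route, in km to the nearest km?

44380 km

Leg 1→2: central angle 1.9874 rad, distance 12676.2 km.
Leg 2→3: central angle 2.1486 rad, distance 13704.2 km.
Leg 3→4: central angle 0.6173 rad, distance 3937.4 km.
Leg 4→5: central angle 2.2047 rad, distance 14062.1 km.
Total: 12676.2 + 13704.2 + 3937.4 + 14062.1 ≈ 44380 km.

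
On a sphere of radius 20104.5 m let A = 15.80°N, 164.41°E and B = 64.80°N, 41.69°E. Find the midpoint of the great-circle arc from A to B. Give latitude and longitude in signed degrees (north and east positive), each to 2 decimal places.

The central angle between A and B is δ = 1.5459 rad.
With f = 0.5, the slerp weights are sin((1−f)δ)/sin δ = 0.6985 and sin(fδ)/sin δ = 0.6985.
Weighted sum of the unit vectors: (0.6985)·(-0.9268,0.2586,0.2723) + (0.6985)·(0.3180,0.2832,0.9048) = (-0.4253, 0.3784, 0.8222).
Converting back: φ = atan2(z, √(x²+y²)) = 55.30°, λ = atan2(y, x) = 138.34°.

55.30°, 138.34°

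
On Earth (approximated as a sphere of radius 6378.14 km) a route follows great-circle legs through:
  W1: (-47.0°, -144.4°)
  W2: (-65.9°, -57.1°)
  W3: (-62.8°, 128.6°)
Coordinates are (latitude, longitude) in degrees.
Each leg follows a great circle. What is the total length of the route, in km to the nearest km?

Leg W1→W2: central angle 0.8220 rad, distance 5243.1 km.
Leg W2→W3: central angle 0.8942 rad, distance 5703.1 km.
Total: 5243.1 + 5703.1 ≈ 10946 km.

10946 km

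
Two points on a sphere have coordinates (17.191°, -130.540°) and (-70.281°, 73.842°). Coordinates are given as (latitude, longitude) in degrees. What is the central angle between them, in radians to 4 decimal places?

2.1795 rad

With latitudes φ₁ = 17.191°, φ₂ = -70.281° and longitude difference Δλ = -155.618°:
cos c = sin φ₁ sin φ₂ + cos φ₁ cos φ₂ cos Δλ = (0.2956)(-0.9414) + (0.9553)(0.3374)(-0.9108) = -0.57181,
so c = arccos(-0.57181) = 2.17951 rad.
So the angular separation is 2.1795 rad.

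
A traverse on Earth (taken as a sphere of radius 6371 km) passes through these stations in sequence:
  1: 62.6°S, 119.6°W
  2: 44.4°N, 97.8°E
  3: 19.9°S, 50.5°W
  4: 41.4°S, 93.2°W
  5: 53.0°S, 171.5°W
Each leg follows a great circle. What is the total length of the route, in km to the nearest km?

43331 km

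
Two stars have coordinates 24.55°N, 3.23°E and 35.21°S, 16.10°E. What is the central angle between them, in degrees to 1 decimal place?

61.0°

Let φ₁ = 0.4285 rad, φ₂ = -0.6145 rad, and Δλ = 0.2246 rad.
Haversine: a = sin²(Δφ/2) + cos φ₁ cos φ₂ sin²(Δλ/2) = 0.2482 + (0.9096)(0.8170)(0.0126) = 0.25752.
Central angle c = 2·arcsin(√a) = 1.06449 rad.
So the angular separation is 61.0°.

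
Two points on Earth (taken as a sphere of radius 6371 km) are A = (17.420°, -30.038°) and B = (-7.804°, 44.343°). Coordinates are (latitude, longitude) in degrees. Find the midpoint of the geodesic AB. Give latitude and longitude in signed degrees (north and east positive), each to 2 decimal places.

Central angle δ = 1.3553 rad. Interpolating on the sphere with fraction f = 0.5:
P = [sin((1−f)δ)·A + sin(fδ)·B] / sin δ = 0.6418·A + 0.6418·B in Cartesian coordinates,
giving P = (0.9849, 0.1379, 0.1050), i.e. latitude 6.03°, longitude 7.97°.

6.03°, 7.97°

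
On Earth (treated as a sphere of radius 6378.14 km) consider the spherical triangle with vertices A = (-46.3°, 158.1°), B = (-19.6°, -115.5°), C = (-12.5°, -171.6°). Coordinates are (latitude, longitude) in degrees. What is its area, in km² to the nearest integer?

Side lengths (central angles): a = 0.9452, b = 0.7394, c = 1.2835 rad; semiperimeter s = 1.4841.
By l'Huilier's theorem, tan(E/4) = √[tan(s/2) tan((s−a)/2) tan((s−b)/2) tan((s−c)/2)], giving spherical excess E = 0.3977 rad.
Area = E·R² = 0.3977 × (6378.14)² ≈ 16177466 km².

16177466 km²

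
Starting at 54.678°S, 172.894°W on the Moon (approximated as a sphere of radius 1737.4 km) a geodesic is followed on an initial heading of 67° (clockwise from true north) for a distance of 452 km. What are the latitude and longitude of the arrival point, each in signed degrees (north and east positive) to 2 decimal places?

-46.92°, -152.61°

Angular distance δ = d/R = 452/1737.4 = 0.26016 rad; initial bearing θ = 1.1694 rad.
sin φ₂ = sin φ₁ cos δ + cos φ₁ sin δ cos θ = (-0.8159)(0.9663) + (0.5782)(0.2572)(0.3907) = -0.7303, so φ₂ = -46.92°.
Δλ = atan2(sin θ sin δ cos φ₁, cos δ − sin φ₁ sin φ₂) = atan2(0.1369, 0.3704) = 20.282°.
λ₂ = -172.894° + 20.282° = -152.61°.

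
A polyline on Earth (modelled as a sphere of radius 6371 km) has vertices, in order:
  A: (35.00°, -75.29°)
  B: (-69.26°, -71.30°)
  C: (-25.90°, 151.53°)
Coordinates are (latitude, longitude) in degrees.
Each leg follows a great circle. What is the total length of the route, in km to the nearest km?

Leg A→B: central angle 1.8204 rad, distance 11597.8 km.
Leg B→C: central angle 1.3950 rad, distance 8887.7 km.
Total: 11597.8 + 8887.7 ≈ 20485 km.

20485 km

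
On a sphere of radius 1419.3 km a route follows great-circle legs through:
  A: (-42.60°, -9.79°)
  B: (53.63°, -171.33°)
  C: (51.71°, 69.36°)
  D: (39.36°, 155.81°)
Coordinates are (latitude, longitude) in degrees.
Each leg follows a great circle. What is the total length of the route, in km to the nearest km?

7056 km

Leg A→B: central angle 2.8545 rad, distance 4051.4 km.
Leg B→C: central angle 1.1017 rad, distance 1563.6 km.
Leg C→D: central angle 1.0152 rad, distance 1440.9 km.
Total: 4051.4 + 1563.6 + 1440.9 ≈ 7056 km.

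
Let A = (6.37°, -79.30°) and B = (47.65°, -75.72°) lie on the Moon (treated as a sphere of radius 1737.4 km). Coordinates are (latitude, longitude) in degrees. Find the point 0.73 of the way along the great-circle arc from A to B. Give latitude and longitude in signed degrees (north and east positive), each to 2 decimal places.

Central angle δ = 0.7224 rad. Interpolating on the sphere with fraction f = 0.73:
P = [sin((1−f)δ)·A + sin(fδ)·B] / sin δ = 0.2931·A + 0.7611·B in Cartesian coordinates,
giving P = (0.1806, -0.7832, 0.5950), i.e. latitude 36.51°, longitude -77.02°.

36.51°, -77.02°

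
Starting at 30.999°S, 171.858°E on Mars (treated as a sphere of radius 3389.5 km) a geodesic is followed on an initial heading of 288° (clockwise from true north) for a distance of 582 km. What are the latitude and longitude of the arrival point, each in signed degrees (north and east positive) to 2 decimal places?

Angular distance δ = d/R = 582/3389.5 = 0.17171 rad; initial bearing θ = 5.0265 rad.
sin φ₂ = sin φ₁ cos δ + cos φ₁ sin δ cos θ = (-0.5150)(0.9853) + (0.8572)(0.1709)(0.3090) = -0.4622, so φ₂ = -27.53°.
Δλ = atan2(sin θ sin δ cos φ₁, cos δ − sin φ₁ sin φ₂) = atan2(-0.1393, 0.7473) = -10.559°.
λ₂ = 171.858° − 10.559° = 161.30°.

-27.53°, 161.30°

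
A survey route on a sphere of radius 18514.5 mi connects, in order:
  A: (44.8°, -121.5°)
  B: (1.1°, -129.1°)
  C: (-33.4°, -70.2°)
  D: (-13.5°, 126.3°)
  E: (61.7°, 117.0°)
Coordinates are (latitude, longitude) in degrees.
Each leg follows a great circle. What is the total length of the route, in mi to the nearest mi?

101928 mi

Leg A→B: central angle 0.7717 rad, distance 14287.4 mi.
Leg B→C: central angle 1.1367 rad, distance 21045.7 mi.
Leg C→D: central angle 2.2782 rad, distance 42179.3 mi.
Leg D→E: central angle 1.3187 rad, distance 24416.0 mi.
Total: 14287.4 + 21045.7 + 42179.3 + 24416.0 ≈ 101928 mi.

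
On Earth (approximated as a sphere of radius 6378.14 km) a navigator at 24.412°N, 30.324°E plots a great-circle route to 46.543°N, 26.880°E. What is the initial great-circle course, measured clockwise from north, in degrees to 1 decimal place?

Δλ = -3.444° = -0.0601 rad.
y = sin Δλ · cos φ₂ = (-0.0601)(0.6878) = -0.0413
x = cos φ₁ sin φ₂ − sin φ₁ cos φ₂ cos Δλ = (0.9106)(0.7259) − (0.4133)(0.6878)(0.9982) = 0.3772
θ = atan2(y, x) = -6.25°; adding 360° gives 353.7°.

353.7°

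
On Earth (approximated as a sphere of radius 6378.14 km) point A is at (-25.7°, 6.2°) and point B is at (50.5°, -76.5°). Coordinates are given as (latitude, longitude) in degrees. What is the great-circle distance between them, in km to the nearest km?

Let φ₁ = -0.4485 rad, φ₂ = 0.8814 rad, and Δλ = -1.4434 rad.
cos c = sin φ₁ sin φ₂ + cos φ₁ cos φ₂ cos Δλ = (-0.4337)(0.7716) + (0.9011)(0.6361)(0.1271) = -0.26179,
so c = arccos(-0.26179) = 1.83568 rad.
Distance = R·c = 6378.14 × 1.8357 ≈ 11708 km.

11708 km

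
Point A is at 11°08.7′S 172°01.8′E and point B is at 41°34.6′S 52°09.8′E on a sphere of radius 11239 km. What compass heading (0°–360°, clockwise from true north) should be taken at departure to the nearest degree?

With φ₁ = -0.1945, φ₂ = -0.7256, Δλ = -2.0921 rad, the forward-azimuth formula gives
θ = atan2( sin Δλ cos φ₂ , cos φ₁ sin φ₂ − sin φ₁ cos φ₂ cos Δλ ) = atan2(-0.6487, -0.7231) = -138.10°.
Adding 360° brings this into [0°, 360°): 222°.

222°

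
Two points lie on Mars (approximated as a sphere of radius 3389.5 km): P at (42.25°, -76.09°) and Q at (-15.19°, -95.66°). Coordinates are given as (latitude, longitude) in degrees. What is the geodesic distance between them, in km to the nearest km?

3562 km

With latitudes φ₁ = 42.250°, φ₂ = -15.190° and longitude difference Δλ = -19.570°:
cos c = sin φ₁ sin φ₂ + cos φ₁ cos φ₂ cos Δλ = (0.6724)(-0.2620) + (0.7402)(0.9651)(0.9422) = 0.49692,
so c = arccos(0.49692) = 1.05075 rad.
Distance = R·c = 3389.5 × 1.0508 ≈ 3562 km.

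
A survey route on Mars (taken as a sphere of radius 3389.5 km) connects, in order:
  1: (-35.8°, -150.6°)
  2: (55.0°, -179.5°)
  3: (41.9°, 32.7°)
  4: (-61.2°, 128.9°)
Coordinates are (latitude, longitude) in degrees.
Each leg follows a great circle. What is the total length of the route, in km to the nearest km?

Leg 1→2: central angle 1.6428 rad, distance 5568.1 km.
Leg 2→3: central angle 1.3839 rad, distance 4690.8 km.
Leg 3→4: central angle 2.2446 rad, distance 7608.0 km.
Total: 5568.1 + 4690.8 + 7608.0 ≈ 17867 km.

17867 km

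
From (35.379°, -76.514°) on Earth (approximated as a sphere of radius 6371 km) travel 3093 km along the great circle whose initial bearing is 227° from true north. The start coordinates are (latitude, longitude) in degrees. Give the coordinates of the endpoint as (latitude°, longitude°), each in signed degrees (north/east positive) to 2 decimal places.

14.63°, -97.17°

Angular distance δ = d/R = 3093/6371 = 0.48548 rad; initial bearing θ = 3.9619 rad.
sin φ₂ = sin φ₁ cos δ + cos φ₁ sin δ cos θ = (0.5790)(0.8845) + (0.8153)(0.4666)(-0.6820) = 0.2526, so φ₂ = 14.63°.
Δλ = atan2(sin θ sin δ cos φ₁, cos δ − sin φ₁ sin φ₂) = atan2(-0.2783, 0.7382) = -20.653°.
λ₂ = -76.514° − 20.653° = -97.17°.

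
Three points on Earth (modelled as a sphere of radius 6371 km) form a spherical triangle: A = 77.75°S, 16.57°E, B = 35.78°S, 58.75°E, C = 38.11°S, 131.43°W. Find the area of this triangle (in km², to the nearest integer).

Side lengths (central angles): a = 1.8415, b = 1.0911, c = 0.7969 rad; semiperimeter s = 1.8647.
By l'Huilier's theorem, tan(E/4) = √[tan(s/2) tan((s−a)/2) tan((s−b)/2) tan((s−c)/2)], giving spherical excess E = 0.2453 rad.
Area = E·R² = 0.2453 × (6371)² ≈ 9954846 km².

9954846 km²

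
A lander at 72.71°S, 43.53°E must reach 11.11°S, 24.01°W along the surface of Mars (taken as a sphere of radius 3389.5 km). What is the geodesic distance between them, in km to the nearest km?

4308 km

In radians: φ₁ = -1.2690, φ₂ = -0.1939, Δλ = -67.540° = -1.1788 rad.
Haversine: a = sin²(Δφ/2) + cos φ₁ cos φ₂ sin²(Δλ/2) = 0.2622 + (0.2972)(0.9813)(0.3090) = 0.35230.
Central angle c = 2·arcsin(√a) = 1.27092 rad.
Distance = R·c = 3389.5 × 1.2709 ≈ 4308 km.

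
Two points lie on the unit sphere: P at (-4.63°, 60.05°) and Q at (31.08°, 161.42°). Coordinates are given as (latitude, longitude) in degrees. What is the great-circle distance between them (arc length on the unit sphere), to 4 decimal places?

In radians: φ₁ = -0.0808, φ₂ = 0.5424, Δλ = 101.370° = 1.7692 rad.
cos c = sin φ₁ sin φ₂ + cos φ₁ cos φ₂ cos Δλ = (-0.0807)(0.5162) + (0.9967)(0.8564)(-0.1971) = -0.20996,
so c = arccos(-0.20996) = 1.78233 rad.
On the unit sphere the arc length equals the central angle: 1.7823.

1.7823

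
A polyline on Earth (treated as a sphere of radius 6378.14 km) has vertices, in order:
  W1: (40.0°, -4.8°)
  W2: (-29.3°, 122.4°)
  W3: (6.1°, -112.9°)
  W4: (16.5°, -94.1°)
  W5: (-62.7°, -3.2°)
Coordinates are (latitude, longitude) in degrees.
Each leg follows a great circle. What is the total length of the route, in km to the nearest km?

42876 km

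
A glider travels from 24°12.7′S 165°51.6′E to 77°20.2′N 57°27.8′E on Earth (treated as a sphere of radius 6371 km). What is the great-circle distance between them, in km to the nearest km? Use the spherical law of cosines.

13076 km

With latitudes φ₁ = -24.212°, φ₂ = 77.337° and longitude difference Δλ = -108.397°:
cos c = sin φ₁ sin φ₂ + cos φ₁ cos φ₂ cos Δλ = (-0.4101)(0.9757) + (0.9120)(0.2192)(-0.3156) = -0.46323,
so c = arccos(-0.46323) = 2.05244 rad.
Distance = R·c = 6371 × 2.0524 ≈ 13076 km.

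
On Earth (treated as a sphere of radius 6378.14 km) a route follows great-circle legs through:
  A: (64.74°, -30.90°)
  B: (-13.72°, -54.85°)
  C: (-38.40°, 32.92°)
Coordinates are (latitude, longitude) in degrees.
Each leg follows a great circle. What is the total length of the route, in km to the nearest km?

Leg A→B: central angle 1.4057 rad, distance 8965.7 km.
Leg B→C: central angle 1.3929 rad, distance 8884.2 km.
Total: 8965.7 + 8884.2 ≈ 17850 km.

17850 km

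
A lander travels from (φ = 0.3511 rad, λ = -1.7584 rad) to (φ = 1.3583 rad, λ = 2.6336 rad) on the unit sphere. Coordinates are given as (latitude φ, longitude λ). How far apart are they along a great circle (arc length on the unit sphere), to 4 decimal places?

1.2934

With latitudes φ₁ = 20.117°, φ₂ = 77.825° and longitude difference Δλ = -108.357°:
cos c = sin φ₁ sin φ₂ + cos φ₁ cos φ₂ cos Δλ = (0.3439)(0.9775) + (0.9390)(0.2109)(-0.3149) = 0.27383,
so c = arccos(0.27383) = 1.29343 rad.
On the unit sphere the arc length equals the central angle: 1.2934.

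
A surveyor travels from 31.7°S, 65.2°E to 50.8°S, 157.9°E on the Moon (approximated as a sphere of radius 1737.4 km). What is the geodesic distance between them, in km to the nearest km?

2048 km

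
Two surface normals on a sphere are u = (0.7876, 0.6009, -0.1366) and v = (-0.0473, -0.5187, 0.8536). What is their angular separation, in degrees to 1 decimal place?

117.7°

u·v = -0.4655; |u| = 1.0000, |v| = 1.0000.
cos θ = (u·v)/(|u||v|) = -0.4655, so θ = 117.7°.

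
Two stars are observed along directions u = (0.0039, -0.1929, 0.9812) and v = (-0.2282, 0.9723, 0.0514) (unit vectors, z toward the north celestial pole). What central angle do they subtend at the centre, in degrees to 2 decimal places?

u·v = -0.1380; |u| = 1.0000, |v| = 1.0000.
cos θ = (u·v)/(|u||v|) = -0.1380, so θ = 97.93°.

97.93°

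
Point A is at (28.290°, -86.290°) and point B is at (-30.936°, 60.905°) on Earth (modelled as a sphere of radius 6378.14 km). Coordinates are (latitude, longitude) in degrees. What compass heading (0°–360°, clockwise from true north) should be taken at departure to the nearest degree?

103°

Δλ = 147.195° = 2.5690 rad.
y = sin Δλ · cos φ₂ = (0.5418)(0.8577) = 0.4647
x = cos φ₁ sin φ₂ − sin φ₁ cos φ₂ cos Δλ = (0.8806)(-0.5141) − (0.4739)(0.8577)(-0.8405) = -0.1110
θ = atan2(y, x) = 103.43°, so the bearing is 103°.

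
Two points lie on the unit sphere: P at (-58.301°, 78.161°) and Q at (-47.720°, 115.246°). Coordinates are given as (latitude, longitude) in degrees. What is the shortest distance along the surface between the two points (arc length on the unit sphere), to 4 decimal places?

With latitudes φ₁ = -58.301°, φ₂ = -47.720° and longitude difference Δλ = 37.085°:
cos c = sin φ₁ sin φ₂ + cos φ₁ cos φ₂ cos Δλ = (-0.8508)(-0.7399) + (0.5255)(0.6728)(0.7977) = 0.91150,
so c = arccos(0.91150) = 0.42389 rad.
On the unit sphere the arc length equals the central angle: 0.4239.

0.4239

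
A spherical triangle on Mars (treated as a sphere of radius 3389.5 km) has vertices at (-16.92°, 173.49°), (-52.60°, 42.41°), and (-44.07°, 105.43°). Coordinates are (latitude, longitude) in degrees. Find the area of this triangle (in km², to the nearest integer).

3488484 km²

Side lengths (central angles): a = 0.7219, b = 1.0936, c = 1.7220 rad; semiperimeter s = 1.7688.
By l'Huilier's theorem, tan(E/4) = √[tan(s/2) tan((s−a)/2) tan((s−b)/2) tan((s−c)/2)], giving spherical excess E = 0.3036 rad.
Area = E·R² = 0.3036 × (3389.5)² ≈ 3488484 km².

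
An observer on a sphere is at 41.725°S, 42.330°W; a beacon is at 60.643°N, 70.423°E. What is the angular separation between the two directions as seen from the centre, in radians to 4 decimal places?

2.3769 rad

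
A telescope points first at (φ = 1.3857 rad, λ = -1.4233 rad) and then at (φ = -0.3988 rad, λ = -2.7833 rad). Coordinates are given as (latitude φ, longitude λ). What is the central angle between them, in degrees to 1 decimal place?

110.3°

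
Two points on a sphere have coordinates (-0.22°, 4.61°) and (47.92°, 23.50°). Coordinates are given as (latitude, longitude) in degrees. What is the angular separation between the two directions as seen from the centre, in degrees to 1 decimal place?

In radians: φ₁ = -0.0038, φ₂ = 0.8364, Δλ = 18.890° = 0.3297 rad.
Haversine: a = sin²(Δφ/2) + cos φ₁ cos φ₂ sin²(Δλ/2) = 0.1663 + (1.0000)(0.6702)(0.0269) = 0.18439.
Central angle c = 2·arcsin(√a) = 0.88767 rad.
So the angular separation is 50.9°.

50.9°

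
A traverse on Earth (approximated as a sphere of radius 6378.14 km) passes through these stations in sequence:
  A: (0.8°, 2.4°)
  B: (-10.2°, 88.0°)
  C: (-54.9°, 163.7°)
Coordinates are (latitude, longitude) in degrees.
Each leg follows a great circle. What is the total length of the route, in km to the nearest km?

17730 km

Leg A→B: central angle 1.4977 rad, distance 9552.6 km.
Leg B→C: central angle 1.2821 rad, distance 8177.7 km.
Total: 9552.6 + 8177.7 ≈ 17730 km.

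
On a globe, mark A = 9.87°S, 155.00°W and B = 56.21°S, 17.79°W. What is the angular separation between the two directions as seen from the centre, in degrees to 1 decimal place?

105.0°

With latitudes φ₁ = -9.870°, φ₂ = -56.210° and longitude difference Δλ = 137.210°:
Haversine: a = sin²(Δφ/2) + cos φ₁ cos φ₂ sin²(Δλ/2) = 0.1548 + (0.9852)(0.5562)(0.8669) = 0.62982.
Central angle c = 2·arcsin(√a) = 1.83344 rad.
So the angular separation is 105.0°.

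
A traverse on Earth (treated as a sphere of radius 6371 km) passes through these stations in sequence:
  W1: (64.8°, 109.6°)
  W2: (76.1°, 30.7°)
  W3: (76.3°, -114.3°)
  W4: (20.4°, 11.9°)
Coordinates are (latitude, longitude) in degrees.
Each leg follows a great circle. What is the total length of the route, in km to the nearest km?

Leg W1→W2: central angle 0.4555 rad, distance 2902.3 km.
Leg W2→W3: central angle 0.4590 rad, distance 2924.3 km.
Leg W3→W4: central angle 1.3617 rad, distance 8675.6 km.
Total: 2902.3 + 2924.3 + 8675.6 ≈ 14502 km.

14502 km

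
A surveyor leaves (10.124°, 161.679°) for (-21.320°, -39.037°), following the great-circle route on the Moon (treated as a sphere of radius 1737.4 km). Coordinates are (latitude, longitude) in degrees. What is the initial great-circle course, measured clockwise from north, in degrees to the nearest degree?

122°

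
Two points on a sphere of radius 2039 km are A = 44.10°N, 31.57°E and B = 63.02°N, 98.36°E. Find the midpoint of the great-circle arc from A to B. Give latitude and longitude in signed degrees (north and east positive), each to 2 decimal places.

58.07°, 56.50°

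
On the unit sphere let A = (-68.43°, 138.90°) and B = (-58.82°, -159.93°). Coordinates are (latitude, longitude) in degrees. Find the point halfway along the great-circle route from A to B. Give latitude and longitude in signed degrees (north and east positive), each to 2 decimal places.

Central angle δ = 0.4791 rad. Interpolating on the sphere with fraction f = 0.5:
P = [sin((1−f)δ)·A + sin(fδ)·B] / sin δ = 0.5147·A + 0.5147·B in Cartesian coordinates,
giving P = (-0.3929, 0.0329, -0.9190), i.e. latitude -66.78°, longitude 175.21°.

-66.78°, 175.21°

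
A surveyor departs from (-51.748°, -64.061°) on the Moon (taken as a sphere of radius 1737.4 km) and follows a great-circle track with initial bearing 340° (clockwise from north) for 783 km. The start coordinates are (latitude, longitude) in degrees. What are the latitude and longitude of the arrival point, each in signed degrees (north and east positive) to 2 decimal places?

-26.97°, -73.68°

Angular distance δ = d/R = 783/1737.4 = 0.45067 rad; initial bearing θ = 5.9341 rad.
sin φ₂ = sin φ₁ cos δ + cos φ₁ sin δ cos θ = (-0.7853)(0.9002) + (0.6191)(0.4356)(0.9397) = -0.4535, so φ₂ = -26.97°.
Δλ = atan2(sin θ sin δ cos φ₁, cos δ − sin φ₁ sin φ₂) = atan2(-0.0922, 0.5440) = -9.622°.
λ₂ = -64.061° − 9.622° = -73.68°.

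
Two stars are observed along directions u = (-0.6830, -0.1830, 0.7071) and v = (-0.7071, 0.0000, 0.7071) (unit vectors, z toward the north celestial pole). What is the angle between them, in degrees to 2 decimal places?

u·v = 0.9829; |u| = 1.0000, |v| = 1.0000.
cos θ = (u·v)/(|u||v|) = 0.9830, so θ = 10.59°.

10.59°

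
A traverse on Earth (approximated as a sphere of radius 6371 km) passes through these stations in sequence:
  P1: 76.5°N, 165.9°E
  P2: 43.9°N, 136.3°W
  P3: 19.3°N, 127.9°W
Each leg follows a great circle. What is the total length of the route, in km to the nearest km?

Leg P1→P2: central angle 0.7015 rad, distance 4469.2 km.
Leg P2→P3: central angle 0.4466 rad, distance 2845.0 km.
Total: 4469.2 + 2845.0 ≈ 7314 km.

7314 km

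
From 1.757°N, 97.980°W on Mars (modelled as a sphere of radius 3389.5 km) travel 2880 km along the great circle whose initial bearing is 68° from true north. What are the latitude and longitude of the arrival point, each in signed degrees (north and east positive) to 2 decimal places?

17.55°, -51.06°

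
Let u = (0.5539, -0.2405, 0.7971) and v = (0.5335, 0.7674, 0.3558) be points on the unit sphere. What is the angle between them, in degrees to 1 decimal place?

u·v = 0.3946; |u| = 1.0000, |v| = 1.0001.
cos θ = (u·v)/(|u||v|) = 0.3945, so θ = 66.8°.

66.8°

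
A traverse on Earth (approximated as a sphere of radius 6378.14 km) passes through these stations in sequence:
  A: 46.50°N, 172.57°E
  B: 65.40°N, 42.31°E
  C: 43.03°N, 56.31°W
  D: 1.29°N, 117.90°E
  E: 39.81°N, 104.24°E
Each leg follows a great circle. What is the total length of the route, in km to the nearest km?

32555 km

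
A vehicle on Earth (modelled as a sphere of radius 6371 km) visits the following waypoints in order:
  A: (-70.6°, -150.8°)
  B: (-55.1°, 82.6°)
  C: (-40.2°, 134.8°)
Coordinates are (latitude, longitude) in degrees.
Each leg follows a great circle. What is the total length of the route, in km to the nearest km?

9542 km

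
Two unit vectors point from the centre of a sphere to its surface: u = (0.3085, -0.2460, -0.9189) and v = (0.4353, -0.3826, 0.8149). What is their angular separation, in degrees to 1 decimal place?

121.4°

u·v = -0.5204; |u| = 1.0000, |v| = 1.0000.
cos θ = (u·v)/(|u||v|) = -0.5204, so θ = 121.4°.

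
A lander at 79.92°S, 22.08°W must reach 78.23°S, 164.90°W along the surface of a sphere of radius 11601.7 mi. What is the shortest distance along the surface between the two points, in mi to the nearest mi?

Let φ₁ = -1.3949 rad, φ₂ = -1.3654 rad, and Δλ = -2.4927 rad.
cos c = sin φ₁ sin φ₂ + cos φ₁ cos φ₂ cos Δλ = (-0.9846)(-0.9790) + (0.1750)(0.2040)(-0.7967) = 0.93542,
so c = arccos(0.93542) = 0.36136 rad.
Distance = R·c = 11601.7 × 0.3614 ≈ 4192 mi.

4192 mi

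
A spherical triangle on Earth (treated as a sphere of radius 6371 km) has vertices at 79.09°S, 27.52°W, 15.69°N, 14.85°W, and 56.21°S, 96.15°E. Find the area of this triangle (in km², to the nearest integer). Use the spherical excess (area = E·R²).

Side lengths (central angles): a = 2.0005, b = 0.7110, c = 1.6587 rad; semiperimeter s = 2.1851.
By l'Huilier's theorem, tan(E/4) = √[tan(s/2) tan((s−a)/2) tan((s−b)/2) tan((s−c)/2)], giving spherical excess E = 0.8240 rad.
Area = E·R² = 0.8240 × (6371)² ≈ 33447393 km².

33447393 km²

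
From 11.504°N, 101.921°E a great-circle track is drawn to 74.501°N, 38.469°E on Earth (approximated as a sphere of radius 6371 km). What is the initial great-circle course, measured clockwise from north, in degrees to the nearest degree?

345°

Δλ = -63.452° = -1.1074 rad.
y = sin Δλ · cos φ₂ = (-0.8946)(0.2672) = -0.2390
x = cos φ₁ sin φ₂ − sin φ₁ cos φ₂ cos Δλ = (0.9799)(0.9636) − (0.1994)(0.2672)(0.4469) = 0.9205
θ = atan2(y, x) = -14.56°; adding 360° gives 345°.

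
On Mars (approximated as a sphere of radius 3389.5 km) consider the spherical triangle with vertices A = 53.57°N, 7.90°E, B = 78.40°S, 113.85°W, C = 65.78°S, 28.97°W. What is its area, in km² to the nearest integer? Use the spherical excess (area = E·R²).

697900 km²

Side lengths (central angles): a = 0.4494, b = 2.1399, c = 2.5887 rad; semiperimeter s = 2.5890.
By l'Huilier's theorem, tan(E/4) = √[tan(s/2) tan((s−a)/2) tan((s−b)/2) tan((s−c)/2)], giving spherical excess E = 0.0607 rad.
Area = E·R² = 0.0607 × (3389.5)² ≈ 697900 km².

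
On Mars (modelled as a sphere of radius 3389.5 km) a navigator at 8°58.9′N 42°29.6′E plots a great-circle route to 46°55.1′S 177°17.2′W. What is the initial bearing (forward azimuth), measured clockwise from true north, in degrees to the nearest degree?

146°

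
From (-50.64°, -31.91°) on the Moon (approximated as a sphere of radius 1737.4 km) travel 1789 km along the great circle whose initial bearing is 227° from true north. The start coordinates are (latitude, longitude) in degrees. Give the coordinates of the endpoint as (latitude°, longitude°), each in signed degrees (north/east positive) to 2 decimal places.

-50.26°, -133.22°

Angular distance δ = d/R = 1789/1737.4 = 1.02970 rad; initial bearing θ = 3.9619 rad.
sin φ₂ = sin φ₁ cos δ + cos φ₁ sin δ cos θ = (-0.7732)(0.5151) + (0.6342)(0.8571)(-0.6820) = -0.7690, so φ₂ = -50.26°.
Δλ = atan2(sin θ sin δ cos φ₁, cos δ − sin φ₁ sin φ₂) = atan2(-0.3976, -0.0795) = -101.305°.
λ₂ = -31.910° − 101.305° = -133.22°.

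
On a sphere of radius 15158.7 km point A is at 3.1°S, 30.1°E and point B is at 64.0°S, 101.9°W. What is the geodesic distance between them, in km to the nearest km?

27552 km

In radians: φ₁ = -0.0541, φ₂ = -1.1170, Δλ = -132.000° = -2.3038 rad.
cos c = sin φ₁ sin φ₂ + cos φ₁ cos φ₂ cos Δλ = (-0.0541)(-0.8988) + (0.9985)(0.4384)(-0.6691) = -0.24429,
so c = arccos(-0.24429) = 1.81759 rad.
Distance = R·c = 15158.7 × 1.8176 ≈ 27552 km.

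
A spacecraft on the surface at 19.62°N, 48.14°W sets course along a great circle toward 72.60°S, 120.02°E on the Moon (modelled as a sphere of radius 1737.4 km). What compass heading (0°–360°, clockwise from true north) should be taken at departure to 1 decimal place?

With φ₁ = 0.3424, φ₂ = -1.2671, Δλ = 2.9349 rad, the forward-azimuth formula gives
θ = atan2( sin Δλ cos φ₂ , cos φ₁ sin φ₂ − sin φ₁ cos φ₂ cos Δλ ) = atan2(0.0614, -0.8006) = 175.62°.
So the initial bearing is 175.6°.

175.6°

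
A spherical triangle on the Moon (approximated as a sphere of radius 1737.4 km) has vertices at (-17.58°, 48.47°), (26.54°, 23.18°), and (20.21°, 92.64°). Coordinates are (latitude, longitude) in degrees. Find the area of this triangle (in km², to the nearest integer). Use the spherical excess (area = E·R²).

1449120 km²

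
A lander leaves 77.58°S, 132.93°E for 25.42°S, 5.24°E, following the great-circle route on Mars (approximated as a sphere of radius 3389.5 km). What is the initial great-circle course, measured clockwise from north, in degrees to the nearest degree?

229°

With φ₁ = -1.3540, φ₂ = -0.4437, Δλ = -2.2286 rad, the forward-azimuth formula gives
θ = atan2( sin Δλ cos φ₂ , cos φ₁ sin φ₂ − sin φ₁ cos φ₂ cos Δλ ) = atan2(-0.7147, -0.6316) = -131.47°.
Adding 360° brings this into [0°, 360°): 229°.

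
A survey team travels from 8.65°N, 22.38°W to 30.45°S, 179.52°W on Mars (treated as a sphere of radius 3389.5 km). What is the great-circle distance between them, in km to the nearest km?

Let φ₁ = 0.1510 rad, φ₂ = -0.5315 rad, and Δλ = -2.7426 rad.
cos c = sin φ₁ sin φ₂ + cos φ₁ cos φ₂ cos Δλ = (0.1504)(-0.5068) + (0.9886)(0.8621)(-0.9215) = -0.86155,
so c = arccos(-0.86155) = 2.60910 rad.
Distance = R·c = 3389.5 × 2.6091 ≈ 8844 km.

8844 km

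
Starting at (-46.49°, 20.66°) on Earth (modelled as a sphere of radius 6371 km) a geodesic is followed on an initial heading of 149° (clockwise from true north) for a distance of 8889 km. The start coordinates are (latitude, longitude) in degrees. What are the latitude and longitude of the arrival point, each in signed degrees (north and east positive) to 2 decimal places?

Angular distance δ = d/R = 8889/6371 = 1.39523 rad; initial bearing θ = 2.6005 rad.
sin φ₂ = sin φ₁ cos δ + cos φ₁ sin δ cos θ = (-0.7253)(0.1747) + (0.6885)(0.9846)(-0.8572) = -0.7077, so φ₂ = -45.05°.
Δλ = atan2(sin θ sin δ cos φ₁, cos δ − sin φ₁ sin φ₂) = atan2(0.3491, -0.3386) = 134.124°.
λ₂ = 20.660° + 134.124° = 154.78°.

-45.05°, 154.78°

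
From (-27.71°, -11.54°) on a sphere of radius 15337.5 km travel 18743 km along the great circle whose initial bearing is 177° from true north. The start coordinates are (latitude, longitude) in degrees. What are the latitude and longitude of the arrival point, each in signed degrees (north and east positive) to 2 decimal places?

Angular distance δ = d/R = 18743/15337.5 = 1.22204 rad; initial bearing θ = 3.0892 rad.
sin φ₂ = sin φ₁ cos δ + cos φ₁ sin δ cos θ = (-0.4650)(0.3417) + (0.8853)(0.9398)(-0.9986) = -0.9898, so φ₂ = -81.80°.
Δλ = atan2(sin θ sin δ cos φ₁, cos δ − sin φ₁ sin φ₂) = atan2(0.0435, -0.1185) = 159.825°.
λ₂ = -11.540° + 159.825° = 148.29°.

-81.80°, 148.29°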